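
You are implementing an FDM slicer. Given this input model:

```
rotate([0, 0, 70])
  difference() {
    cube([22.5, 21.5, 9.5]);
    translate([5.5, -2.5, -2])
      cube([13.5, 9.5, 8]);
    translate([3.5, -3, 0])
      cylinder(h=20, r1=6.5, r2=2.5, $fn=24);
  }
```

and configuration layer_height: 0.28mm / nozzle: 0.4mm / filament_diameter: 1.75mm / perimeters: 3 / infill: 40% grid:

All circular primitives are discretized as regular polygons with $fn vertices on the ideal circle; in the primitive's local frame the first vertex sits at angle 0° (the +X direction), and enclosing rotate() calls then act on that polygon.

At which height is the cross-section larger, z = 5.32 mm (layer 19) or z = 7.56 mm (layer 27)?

layer 27 (z = 7.56 mm)

Layer 19 (z = 5.32): the cube is present — its section is the full 22.5×21.5 rectangle (area 483.75 mm²); the 13.5×9.5 cube at (5.5, -2.5) contributes its full rectangle (area 128.25 mm²); the cone at (3.5, -3): at t=0.266 of its height the radius interpolates to r₁+(r₂−r₁)t = 5.436, giving a regular 24-gon of that circumradius (area = (24/2)·5.436²·sin(360°/24) = 91.78 mm²); After the difference (first − rest): starting from the 22.5×21.5 cube (483.75 mm²), the 13.5×9.5 cube at (5.5, -2.5) partially overlaps it — only the 94.50 mm² overlap (of its 128.25 mm²) is removed, clipping the outline; the cone at (3.5, -3) partially overlaps it — only the 11.55 mm² overlap (of its 91.78 mm²) is removed, clipping the outline — area = 377.70 mm²; (whole slice rotated 70° about Z — lengths, areas and connectivity unchanged). So its area = 377.70 mm². Layer 27 (z = 7.56): the 22.5×21.5 cube contributes its full rectangle (area 483.75 mm²); the cube at (5.5, -2.5) is absent (z outside [-2, 6]); the cone at (3.5, -3) contributes a regular 24-gon of circumradius 4.988 (interpolated between r1=6.5 and r2=2.5 at t=0.378) (area = (24/2)·4.988²·sin(360°/24) = 77.27 mm²); Subtracting the remaining from the first: starting from the 22.5×21.5 cube (483.75 mm²), the cone at (3.5, -3) partially overlaps it — only the 10.69 mm² overlap (of its 77.27 mm²) is removed, clipping the outline — area = 473.06 mm²; (whole slice rotated 70° about Z — lengths, areas and connectivity unchanged). So its area = 473.06 mm². Layer 27 is larger (473.06 vs 377.70 mm²).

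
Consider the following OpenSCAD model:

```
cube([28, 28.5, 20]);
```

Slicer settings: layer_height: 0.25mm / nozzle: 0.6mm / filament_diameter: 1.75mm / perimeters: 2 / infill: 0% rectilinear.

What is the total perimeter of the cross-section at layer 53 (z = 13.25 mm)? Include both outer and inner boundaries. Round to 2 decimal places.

At z = 13.25 mm: the 28×28.5 cube contributes its full rectangle (perimeter 113.00 mm). Overall, the cross-section is a single solid region. Total boundary length (outer) = 113.00 mm.

113.00 mm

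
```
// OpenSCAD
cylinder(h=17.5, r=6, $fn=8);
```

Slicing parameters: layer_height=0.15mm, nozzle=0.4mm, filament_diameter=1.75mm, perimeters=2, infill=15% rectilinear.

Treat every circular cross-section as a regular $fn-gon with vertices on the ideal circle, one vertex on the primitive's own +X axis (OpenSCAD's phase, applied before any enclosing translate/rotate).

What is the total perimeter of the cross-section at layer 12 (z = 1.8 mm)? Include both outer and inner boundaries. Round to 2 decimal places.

At z = 1.8 mm: the r=6 cylinder contributes a regular 8-gon of circumradius 6 (perimeter = 2·8·6.000·sin(180°/8) = 36.74 mm). Overall, the cross-section is a single solid region. Total boundary length (outer) = 36.74 mm.

36.74 mm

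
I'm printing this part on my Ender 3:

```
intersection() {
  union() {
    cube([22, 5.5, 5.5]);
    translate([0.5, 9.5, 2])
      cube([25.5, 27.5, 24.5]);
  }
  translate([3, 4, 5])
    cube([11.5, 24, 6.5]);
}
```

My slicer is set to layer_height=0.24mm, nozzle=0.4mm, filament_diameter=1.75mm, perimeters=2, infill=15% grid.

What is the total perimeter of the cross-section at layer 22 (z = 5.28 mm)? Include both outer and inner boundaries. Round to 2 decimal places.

At z = 5.28 mm: the cube (footprint 22×5.5) is included at this height (perimeter 55.00 mm); the 25.5×27.5 cube at (0.5, 9.5) contributes its full rectangle (perimeter 106.00 mm); Taking the union: the 2 present regions are separate (no shared area or edge), so areas and boundary lengths simply add and each stays a separate island — boundary = 161.00 mm; the cube at (3, 4) is present — its section is the full 11.5×24 rectangle (perimeter 71.00 mm); Keeping only the common overlap: the 11.5×24 cube at (3, 4) partially overlaps that combined region; clipping to the common part keeps 230.00 mm² — boundary = 86.00 mm. Overall, the cross-section has 2 separate islands. Total boundary length (outer) = 86.00 mm.

86.00 mm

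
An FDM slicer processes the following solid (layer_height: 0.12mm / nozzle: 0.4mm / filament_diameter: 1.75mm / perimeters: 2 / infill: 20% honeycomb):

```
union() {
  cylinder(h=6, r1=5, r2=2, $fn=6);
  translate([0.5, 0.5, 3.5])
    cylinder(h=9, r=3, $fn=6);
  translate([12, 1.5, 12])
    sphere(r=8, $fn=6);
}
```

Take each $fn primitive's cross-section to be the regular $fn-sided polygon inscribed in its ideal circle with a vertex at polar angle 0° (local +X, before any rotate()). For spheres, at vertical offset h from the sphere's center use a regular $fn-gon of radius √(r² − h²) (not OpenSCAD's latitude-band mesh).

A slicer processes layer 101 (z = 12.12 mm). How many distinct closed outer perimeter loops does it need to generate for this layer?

2

At z = 12.12 mm: the cone is not intersected at this z (z outside [0, 6]); the cylinder at (0.5, 0.5): section is a regular 6-gon, circumradius r=3; the r=8 sphere at (12, 1.5) slices to a regular 6-gon of circumradius 7.999 (√(r²−h²) with h=0.12 from center); Combining (union): the 2 present regions are separate (no shared area or edge), so areas and boundary lengths simply add and each stays a separate island — 2 connected regions. The result has 2 disconnected regions.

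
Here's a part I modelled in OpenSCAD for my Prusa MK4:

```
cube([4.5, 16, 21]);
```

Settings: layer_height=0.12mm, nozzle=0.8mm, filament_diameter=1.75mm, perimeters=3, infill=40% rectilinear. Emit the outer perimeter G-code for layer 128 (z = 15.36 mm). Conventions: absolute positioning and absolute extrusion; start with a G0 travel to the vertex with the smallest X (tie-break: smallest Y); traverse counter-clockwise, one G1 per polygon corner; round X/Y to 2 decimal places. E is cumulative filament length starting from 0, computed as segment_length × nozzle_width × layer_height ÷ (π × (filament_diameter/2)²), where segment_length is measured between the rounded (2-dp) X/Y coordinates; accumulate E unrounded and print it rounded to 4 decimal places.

G0 X0.00 Y0.00 Z15.36
G1 X4.50 Y0.00 E0.1796
G1 X4.50 Y16.00 E0.8182
G1 X0.00 Y16.00 E0.9978
G1 X0.00 Y0.00 E1.6364

At z = 15.36 mm: the 4.5×16 cube contributes its full rectangle. The outline is a single polygon with 4 vertices. Extrusion per mm of travel: 0.8 × 0.12 / (π × 0.875²) = 0.039912. Accumulating E over each segment gives final E = 1.6364.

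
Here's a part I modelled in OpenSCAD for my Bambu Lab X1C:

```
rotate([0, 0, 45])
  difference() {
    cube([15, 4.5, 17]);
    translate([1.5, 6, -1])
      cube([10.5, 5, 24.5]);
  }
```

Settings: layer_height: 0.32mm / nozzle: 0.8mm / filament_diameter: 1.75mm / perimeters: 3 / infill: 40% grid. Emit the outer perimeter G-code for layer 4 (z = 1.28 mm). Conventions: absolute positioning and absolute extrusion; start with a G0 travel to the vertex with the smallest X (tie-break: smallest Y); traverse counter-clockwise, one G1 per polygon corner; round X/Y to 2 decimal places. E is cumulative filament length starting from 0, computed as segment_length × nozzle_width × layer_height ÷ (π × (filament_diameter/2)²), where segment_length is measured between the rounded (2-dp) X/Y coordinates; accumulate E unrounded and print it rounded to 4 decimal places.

G0 X-3.18 Y3.18 Z1.28
G1 X0.00 Y0.00 E0.4786
G1 X10.61 Y10.61 E2.0756
G1 X7.42 Y13.79 E2.5550
G1 X-3.18 Y3.18 E4.1513

At z = 1.28 mm: the cube (footprint 15×4.5) is included at this height; the 10.5×5 cube at (1.5, 6) contributes its full rectangle; Taking the first minus the rest: starting from the 15×4.5 cube, the 10.5×5 cube at (1.5, 6) misses the remaining region (no effect) — 1 connected region; (rotated 45° about Z; rotation is an isometry so areas/perimeters/island counts are preserved). The outline is a single polygon with 4 vertices. Extrusion per mm of travel: 0.8 × 0.32 / (π × 0.875²) = 0.106432. Accumulating E over each segment gives final E = 4.1513.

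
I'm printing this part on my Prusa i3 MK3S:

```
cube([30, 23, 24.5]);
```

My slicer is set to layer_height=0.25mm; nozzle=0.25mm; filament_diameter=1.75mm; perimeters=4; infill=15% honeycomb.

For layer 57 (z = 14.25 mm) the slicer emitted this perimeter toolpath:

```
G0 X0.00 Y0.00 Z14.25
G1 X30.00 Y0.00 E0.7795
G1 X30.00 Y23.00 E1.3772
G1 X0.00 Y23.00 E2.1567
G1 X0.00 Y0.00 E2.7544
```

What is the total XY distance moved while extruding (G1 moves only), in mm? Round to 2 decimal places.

Sum the Euclidean lengths of each G1 segment: total = 106.00 mm.

106.00 mm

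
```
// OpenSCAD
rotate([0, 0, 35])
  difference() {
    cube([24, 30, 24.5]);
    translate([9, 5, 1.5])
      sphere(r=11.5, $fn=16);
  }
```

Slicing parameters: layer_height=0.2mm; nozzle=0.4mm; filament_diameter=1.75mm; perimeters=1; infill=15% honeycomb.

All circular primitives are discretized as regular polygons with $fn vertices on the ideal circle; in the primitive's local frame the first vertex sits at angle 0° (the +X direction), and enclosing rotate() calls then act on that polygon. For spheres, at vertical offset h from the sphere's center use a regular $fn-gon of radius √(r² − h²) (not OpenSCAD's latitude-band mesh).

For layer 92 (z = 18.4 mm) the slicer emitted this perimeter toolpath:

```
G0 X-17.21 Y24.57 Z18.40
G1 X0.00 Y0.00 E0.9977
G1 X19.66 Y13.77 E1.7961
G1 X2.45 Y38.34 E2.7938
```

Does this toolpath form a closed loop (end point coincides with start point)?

Start point (G0): (-17.21, 24.57). End point (last G1): the path does not return to the start — open.

no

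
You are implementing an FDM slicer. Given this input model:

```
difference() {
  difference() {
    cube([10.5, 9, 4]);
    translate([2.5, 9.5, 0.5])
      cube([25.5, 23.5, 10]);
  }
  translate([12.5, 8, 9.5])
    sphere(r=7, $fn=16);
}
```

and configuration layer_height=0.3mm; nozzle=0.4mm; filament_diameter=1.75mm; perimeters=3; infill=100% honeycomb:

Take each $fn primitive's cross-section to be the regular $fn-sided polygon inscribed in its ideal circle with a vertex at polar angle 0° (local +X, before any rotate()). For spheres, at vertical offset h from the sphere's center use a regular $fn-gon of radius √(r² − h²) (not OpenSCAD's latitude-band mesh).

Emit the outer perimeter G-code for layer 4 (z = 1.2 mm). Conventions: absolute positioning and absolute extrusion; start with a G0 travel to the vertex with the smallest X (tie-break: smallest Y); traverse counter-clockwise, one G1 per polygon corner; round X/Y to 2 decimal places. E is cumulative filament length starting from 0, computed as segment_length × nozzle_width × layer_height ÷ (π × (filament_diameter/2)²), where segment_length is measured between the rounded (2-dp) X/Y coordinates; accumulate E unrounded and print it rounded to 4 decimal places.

At z = 1.2 mm: the cube (footprint 10.5×9) is included at this height; the 25.5×23.5 cube at (2.5, 9.5) contributes its full rectangle; Taking the first minus the rest: starting from the 10.5×9 cube, the 25.5×23.5 cube at (2.5, 9.5) misses the remaining region (no effect) — 1 connected region; the sphere at (12.5, 8) is not intersected at this z (|z−center|=8.300 > r=7); After the difference (first − rest): none of the subtracted shapes is present at this height, so the result so far is unchanged — 1 connected region. The outline is a single polygon with 4 vertices. Extrusion per mm of travel: 0.4 × 0.3 / (π × 0.875²) = 0.049890. Accumulating E over each segment gives final E = 1.9457.

G0 X0.00 Y0.00 Z1.20
G1 X10.50 Y0.00 E0.5238
G1 X10.50 Y9.00 E0.9729
G1 X0.00 Y9.00 E1.4967
G1 X0.00 Y0.00 E1.9457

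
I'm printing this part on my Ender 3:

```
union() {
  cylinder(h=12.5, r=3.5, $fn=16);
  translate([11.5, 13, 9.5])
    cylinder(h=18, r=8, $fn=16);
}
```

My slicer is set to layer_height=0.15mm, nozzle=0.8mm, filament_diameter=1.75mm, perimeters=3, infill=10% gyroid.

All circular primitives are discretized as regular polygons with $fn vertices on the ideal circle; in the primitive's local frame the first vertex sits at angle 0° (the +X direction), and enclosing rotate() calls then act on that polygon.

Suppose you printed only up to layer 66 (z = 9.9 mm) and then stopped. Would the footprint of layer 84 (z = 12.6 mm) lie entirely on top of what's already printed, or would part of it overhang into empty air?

Compare the two slices. At z = 9.9: the r=3.5 cylinder gives a regular 16-gon of circumradius 3.5 (constant along its height) (area = (16/2)·3.500²·sin(360°/16) = 37.50 mm²); the cylinder at (11.5, 13): section is a regular 16-gon, circumradius r=8 (area = (16/2)·8.000²·sin(360°/16) = 195.93 mm²); Taking the union: the 2 present regions are separate (no shared area or edge), so areas and boundary lengths simply add and each stays a separate island — area = 233.44 mm². At z = 12.6: the cylinder is not intersected at this z (z outside [0, 12.5]); the cylinder at (11.5, 13): section is a regular 16-gon, circumradius r=8 (area = (16/2)·8.000²·sin(360°/16) = 195.93 mm²); Taking the union: only the r=8 cylinder at (11.5, 13) is present, so the union is just that shape — area = 195.93 mm². Checking containment: the cross-section at z = 12.6 is a subset of the cross-section at z = 9.9.

entirely on top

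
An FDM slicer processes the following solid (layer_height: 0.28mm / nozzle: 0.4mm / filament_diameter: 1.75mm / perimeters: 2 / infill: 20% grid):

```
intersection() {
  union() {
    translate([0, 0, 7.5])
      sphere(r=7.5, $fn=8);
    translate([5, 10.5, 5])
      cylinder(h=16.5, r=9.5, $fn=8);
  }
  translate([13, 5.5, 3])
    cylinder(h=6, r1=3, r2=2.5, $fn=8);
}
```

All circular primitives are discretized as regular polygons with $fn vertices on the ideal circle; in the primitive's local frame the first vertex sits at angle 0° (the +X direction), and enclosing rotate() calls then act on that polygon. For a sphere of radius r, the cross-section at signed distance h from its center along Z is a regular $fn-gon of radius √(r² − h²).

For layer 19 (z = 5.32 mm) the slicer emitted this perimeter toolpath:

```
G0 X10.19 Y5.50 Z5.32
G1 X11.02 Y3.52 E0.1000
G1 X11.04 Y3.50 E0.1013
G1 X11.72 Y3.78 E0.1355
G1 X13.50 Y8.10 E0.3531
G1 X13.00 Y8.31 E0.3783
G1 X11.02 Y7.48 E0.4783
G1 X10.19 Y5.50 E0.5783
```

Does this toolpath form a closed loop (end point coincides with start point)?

Start point (G0): (10.19, 5.50). End point (last G1): the path returns to the start — closed.

yes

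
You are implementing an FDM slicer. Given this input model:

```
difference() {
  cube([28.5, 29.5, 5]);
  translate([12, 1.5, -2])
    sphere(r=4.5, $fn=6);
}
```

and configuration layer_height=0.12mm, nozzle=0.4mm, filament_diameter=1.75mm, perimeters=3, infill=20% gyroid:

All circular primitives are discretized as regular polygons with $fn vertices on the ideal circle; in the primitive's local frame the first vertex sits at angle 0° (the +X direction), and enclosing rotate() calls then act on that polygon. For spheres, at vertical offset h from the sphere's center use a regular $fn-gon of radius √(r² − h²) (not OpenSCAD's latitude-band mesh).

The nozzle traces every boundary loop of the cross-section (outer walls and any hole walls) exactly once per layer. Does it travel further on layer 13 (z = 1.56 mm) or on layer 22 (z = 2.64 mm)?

layer 13 (z = 1.56 mm)

Layer 13 (z = 1.56): the 28.5×29.5 cube contributes its full rectangle (perimeter 116.00 mm); the r=4.5 sphere at (12, 1.5) slices to a regular 6-gon of circumradius 2.753 (√(r²−h²) with h=3.56 from center) (perimeter = 2·6·2.753·sin(180°/6) = 16.52 mm); Subtracting the remaining from the first: starting from the 28.5×29.5 cube, the r=4.5 sphere at (12, 1.5) partially overlaps it — only the 16.80 mm² overlap (of its 19.68 mm²) is removed, clipping the outline — boundary = 123.95 mm. So its perimeter = 123.95 mm. Layer 22 (z = 2.64): the cube (footprint 28.5×29.5) is included at this height (perimeter 116.00 mm); the sphere at (12, 1.5) is not intersected at this z (|z−center|=4.640 > r=4.5); Taking the first minus the rest: none of the subtracted shapes is present at this height, so the 28.5×29.5 cube is unchanged — boundary = 116.00 mm. So its perimeter = 116.00 mm. Layer 13 is larger (123.95 vs 116.00 mm).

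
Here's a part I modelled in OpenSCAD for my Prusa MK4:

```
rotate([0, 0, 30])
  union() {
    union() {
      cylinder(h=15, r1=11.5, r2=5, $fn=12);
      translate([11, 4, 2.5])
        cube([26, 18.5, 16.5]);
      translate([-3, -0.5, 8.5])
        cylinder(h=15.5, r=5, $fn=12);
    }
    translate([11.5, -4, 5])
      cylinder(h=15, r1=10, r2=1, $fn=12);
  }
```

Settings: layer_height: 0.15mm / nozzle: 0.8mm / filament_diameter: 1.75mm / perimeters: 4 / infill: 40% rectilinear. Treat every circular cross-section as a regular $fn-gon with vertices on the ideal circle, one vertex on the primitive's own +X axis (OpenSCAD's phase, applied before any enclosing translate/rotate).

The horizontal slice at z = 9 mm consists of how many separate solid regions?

2

At z = 9 mm: the cone contributes a regular 12-gon of circumradius 7.600 (interpolated between r1=11.5 and r2=5 at t=0.600); the 26×18.5 cube at (11, 4) contributes its full rectangle; the cylinder at (-3, -0.5): section is a regular 12-gon, circumradius r=5; Combining (union): the regions partially overlap (shared area 72.69 mm²), so overlapping operands fuse into one piece — 2 connected regions; the cone at (11.5, -4) contributes a regular 12-gon of circumradius 7.600 (interpolated between r1=10 and r2=1 at t=0.267); Combining (union): the regions partially overlap (shared area 15.34 mm²), so overlapping operands fuse into one piece — 2 connected regions; (rotated 30° about Z; rotation is an isometry so areas/perimeters/island counts are preserved). The result has 2 disconnected regions.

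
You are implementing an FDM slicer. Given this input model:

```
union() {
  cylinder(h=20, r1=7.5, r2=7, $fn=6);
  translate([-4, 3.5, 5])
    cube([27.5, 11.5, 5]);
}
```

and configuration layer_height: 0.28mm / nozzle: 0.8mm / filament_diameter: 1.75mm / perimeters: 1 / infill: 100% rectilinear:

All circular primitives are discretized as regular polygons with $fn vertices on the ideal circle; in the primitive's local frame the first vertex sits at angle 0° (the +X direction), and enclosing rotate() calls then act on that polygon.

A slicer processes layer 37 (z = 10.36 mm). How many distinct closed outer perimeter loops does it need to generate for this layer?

1

At z = 10.36 mm: the cone: at t=0.518 of its height the radius interpolates to r₁+(r₂−r₁)t = 7.241, giving a regular 6-gon of that circumradius; the cube at (-4, 3.5) is not intersected at this z (z outside [5, 10]); Merging all regions: only the cone is present, so the union is just that shape — 1 connected region. The result has 1 disconnected region.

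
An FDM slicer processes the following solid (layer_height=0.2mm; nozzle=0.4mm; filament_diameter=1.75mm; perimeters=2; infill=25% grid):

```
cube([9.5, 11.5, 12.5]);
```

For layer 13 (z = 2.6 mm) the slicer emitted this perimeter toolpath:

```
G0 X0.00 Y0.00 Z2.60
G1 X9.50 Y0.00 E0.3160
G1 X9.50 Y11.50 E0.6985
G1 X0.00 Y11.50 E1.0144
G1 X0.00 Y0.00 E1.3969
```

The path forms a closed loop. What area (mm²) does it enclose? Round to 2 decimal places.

Apply the shoelace formula to the sequence of (X, Y) vertices; enclosed area = 109.25 mm².

109.25 mm²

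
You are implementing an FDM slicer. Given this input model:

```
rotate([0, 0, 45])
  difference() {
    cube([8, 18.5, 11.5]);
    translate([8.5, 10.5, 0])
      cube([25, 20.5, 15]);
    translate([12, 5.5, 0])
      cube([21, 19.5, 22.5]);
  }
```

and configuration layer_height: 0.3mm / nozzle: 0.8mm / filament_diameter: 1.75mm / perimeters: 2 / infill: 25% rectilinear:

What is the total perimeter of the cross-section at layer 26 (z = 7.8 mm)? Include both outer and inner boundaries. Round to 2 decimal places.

53.00 mm

At z = 7.8 mm: the cube is present — its section is the full 8×18.5 rectangle (perimeter 53.00 mm); the cube at (8.5, 10.5) (footprint 25×20.5) is included at this height (perimeter 91.00 mm); the cube at (12, 5.5) (footprint 21×19.5) is included at this height (perimeter 81.00 mm); After the difference (first − rest): starting from the 8×18.5 cube, the 25×20.5 cube at (8.5, 10.5) misses the remaining region (no effect); the 21×19.5 cube at (12, 5.5) misses the remaining region (no effect) — boundary = 53.00 mm; (rotated 45° about Z; rotation is an isometry so areas/perimeters/island counts are preserved). Overall, the cross-section is a single solid region. Total boundary length (outer) = 53.00 mm.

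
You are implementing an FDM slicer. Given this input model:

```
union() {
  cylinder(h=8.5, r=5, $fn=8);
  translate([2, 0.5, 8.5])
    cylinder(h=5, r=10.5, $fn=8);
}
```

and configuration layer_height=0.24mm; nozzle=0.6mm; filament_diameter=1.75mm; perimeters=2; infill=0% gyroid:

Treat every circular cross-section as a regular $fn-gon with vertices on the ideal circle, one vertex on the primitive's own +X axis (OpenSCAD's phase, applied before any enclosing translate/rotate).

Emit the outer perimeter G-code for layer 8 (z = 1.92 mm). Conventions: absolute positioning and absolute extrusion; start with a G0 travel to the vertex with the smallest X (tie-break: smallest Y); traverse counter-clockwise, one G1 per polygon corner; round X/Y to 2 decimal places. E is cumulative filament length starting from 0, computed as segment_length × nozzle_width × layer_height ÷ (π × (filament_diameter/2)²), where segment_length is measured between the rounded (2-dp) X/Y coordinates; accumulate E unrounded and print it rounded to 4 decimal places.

G0 X-5.00 Y0.00 Z1.92
G1 X-3.54 Y-3.54 E0.2293
G1 X0.00 Y-5.00 E0.4585
G1 X3.54 Y-3.54 E0.6878
G1 X5.00 Y0.00 E0.9170
G1 X3.54 Y3.54 E1.1463
G1 X0.00 Y5.00 E1.3755
G1 X-3.54 Y3.54 E1.6048
G1 X-5.00 Y0.00 E1.8340

At z = 1.92 mm: the r=5 cylinder contributes a regular 8-gon of circumradius 5; the cylinder at (2, 0.5) is not intersected at this z (z outside [8.5, 13.5]); Taking the union: only the r=5 cylinder is present, so the union is just that shape — 1 connected region. The outline is a single polygon with 8 vertices. Extrusion per mm of travel: 0.6 × 0.24 / (π × 0.875²) = 0.059868. Accumulating E over each segment gives final E = 1.8340.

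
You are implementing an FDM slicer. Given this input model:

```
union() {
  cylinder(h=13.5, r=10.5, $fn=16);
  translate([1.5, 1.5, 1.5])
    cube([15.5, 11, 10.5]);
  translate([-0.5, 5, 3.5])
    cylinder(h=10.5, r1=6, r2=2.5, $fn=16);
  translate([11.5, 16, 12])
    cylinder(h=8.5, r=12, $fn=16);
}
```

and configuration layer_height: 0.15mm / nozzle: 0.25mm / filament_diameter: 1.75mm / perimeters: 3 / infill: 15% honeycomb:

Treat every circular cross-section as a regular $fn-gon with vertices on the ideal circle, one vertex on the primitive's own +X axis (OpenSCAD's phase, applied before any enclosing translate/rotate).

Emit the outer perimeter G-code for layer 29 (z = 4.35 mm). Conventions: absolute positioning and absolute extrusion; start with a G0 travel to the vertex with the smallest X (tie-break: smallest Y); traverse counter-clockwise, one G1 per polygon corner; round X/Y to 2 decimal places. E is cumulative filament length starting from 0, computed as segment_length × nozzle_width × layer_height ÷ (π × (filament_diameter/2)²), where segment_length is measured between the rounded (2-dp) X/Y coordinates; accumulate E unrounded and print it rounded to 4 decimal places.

G0 X-10.50 Y0.00 Z4.35
G1 X-9.70 Y-4.02 E0.0639
G1 X-7.42 Y-7.42 E0.1277
G1 X-4.02 Y-9.70 E0.1916
G1 X0.00 Y-10.50 E0.2555
G1 X4.02 Y-9.70 E0.3194
G1 X7.42 Y-7.42 E0.3832
G1 X9.70 Y-4.02 E0.4470
G1 X10.50 Y0.00 E0.5109
G1 X10.20 Y1.50 E0.5348
G1 X17.00 Y1.50 E0.6408
G1 X17.00 Y12.50 E0.8123
G1 X1.50 Y12.50 E1.0539
G1 X1.50 Y10.32 E1.0879
G1 X-0.50 Y10.72 E1.1197
G1 X-2.69 Y10.28 E1.1545
G1 X-3.36 Y9.83 E1.1671
G1 X-4.02 Y9.70 E1.1776
G1 X-7.42 Y7.42 E1.2414
G1 X-9.70 Y4.02 E1.3053
G1 X-10.50 Y0.00 E1.3692

At z = 4.35 mm: the cylinder: section is a regular 16-gon, circumradius r=10.5; the 15.5×11 cube at (1.5, 1.5) contributes its full rectangle; the cone at (-0.5, 5) contributes a regular 16-gon of circumradius 5.717 (interpolated between r1=6 and r2=2.5 at t=0.081); the cylinder at (11.5, 16) is absent (z outside [12, 20.5]); Combining (union): the regions partially overlap (shared area 154.55 mm²), so overlapping operands fuse into one piece — 1 connected region. The outline is a single polygon with 20 vertices. Extrusion per mm of travel: 0.25 × 0.15 / (π × 0.875²) = 0.015591. Accumulating E over each segment gives final E = 1.3692.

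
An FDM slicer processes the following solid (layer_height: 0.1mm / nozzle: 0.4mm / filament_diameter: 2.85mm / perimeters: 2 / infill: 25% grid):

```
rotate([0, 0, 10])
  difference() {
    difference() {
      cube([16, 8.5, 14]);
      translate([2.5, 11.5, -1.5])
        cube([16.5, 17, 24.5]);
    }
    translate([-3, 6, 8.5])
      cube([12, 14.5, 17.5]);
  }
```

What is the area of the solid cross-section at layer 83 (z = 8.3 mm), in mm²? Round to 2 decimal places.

136.00 mm²

At z = 8.3 mm: the cube (footprint 16×8.5) is included at this height (area 136.00 mm²); the 16.5×17 cube at (2.5, 11.5) contributes its full rectangle (area 280.50 mm²); Subtracting the remaining from the first: starting from the 16×8.5 cube (136.00 mm²), the 16.5×17 cube at (2.5, 11.5) misses the remaining region (no effect) — area = 136.00 mm²; the cube at (-3, 6) is not intersected at this z (z outside [8.5, 26]); Taking the first minus the rest: none of the subtracted shapes is present at this height, so the result so far is unchanged — area = 136.00 mm²; (whole slice rotated 10° about Z — lengths, areas and connectivity unchanged). Overall, the cross-section is a single solid region. Net area = 136.00 mm².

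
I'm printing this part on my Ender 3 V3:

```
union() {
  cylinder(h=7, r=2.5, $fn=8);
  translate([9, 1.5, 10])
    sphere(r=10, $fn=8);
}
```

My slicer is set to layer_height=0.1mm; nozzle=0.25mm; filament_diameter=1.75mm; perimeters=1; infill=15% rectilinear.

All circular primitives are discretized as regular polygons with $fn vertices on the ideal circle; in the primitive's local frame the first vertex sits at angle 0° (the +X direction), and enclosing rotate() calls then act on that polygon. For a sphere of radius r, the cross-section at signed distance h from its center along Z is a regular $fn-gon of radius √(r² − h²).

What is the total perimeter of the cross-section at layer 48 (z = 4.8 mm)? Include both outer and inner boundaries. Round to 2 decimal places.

At z = 4.8 mm: the cylinder: section is a regular 8-gon, circumradius r=2.5 (perimeter = 2·8·2.500·sin(180°/8) = 15.31 mm); the r=10 sphere at (9, 1.5) contributes a regular 8-gon of circumradius √(10²−5.2²) = 8.542 (perimeter = 2·8·8.542·sin(180°/8) = 52.30 mm); Merging all regions: the regions partially overlap (shared area 3.95 mm²), so the edge portions inside another operand are dropped and the merged outline is re-measured after clipping — boundary = 58.50 mm. Overall, the cross-section is a single solid region. Total boundary length (outer) = 58.50 mm.

58.50 mm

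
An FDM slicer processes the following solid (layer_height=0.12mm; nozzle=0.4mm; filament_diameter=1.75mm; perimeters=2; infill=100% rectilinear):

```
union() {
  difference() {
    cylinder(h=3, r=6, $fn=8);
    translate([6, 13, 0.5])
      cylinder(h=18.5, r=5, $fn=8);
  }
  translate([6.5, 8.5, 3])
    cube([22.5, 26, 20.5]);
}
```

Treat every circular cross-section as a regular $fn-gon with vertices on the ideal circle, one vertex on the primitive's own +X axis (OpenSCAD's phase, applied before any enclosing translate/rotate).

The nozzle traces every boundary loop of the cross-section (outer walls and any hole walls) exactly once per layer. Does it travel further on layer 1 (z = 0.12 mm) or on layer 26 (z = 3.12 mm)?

layer 26 (z = 3.12 mm)

Layer 1 (z = 0.12): the r=6 cylinder contributes a regular 8-gon of circumradius 6 (perimeter = 2·8·6.000·sin(180°/8) = 36.74 mm); the cylinder at (6, 13) is not intersected at this z (z outside [0.5, 19]); Subtracting the remaining from the first: none of the subtracted shapes is present at this height, so the r=6 cylinder is unchanged — boundary = 36.74 mm; the cube at (6.5, 8.5) is not intersected at this z (z outside [3, 23.5]); Taking the union: only the result so far is present, so the union is just that shape — boundary = 36.74 mm. So its perimeter = 36.74 mm. Layer 26 (z = 3.12): the cylinder does not reach this height (z outside [0, 3]); the cylinder at (6, 13): section is a regular 8-gon, circumradius r=5 (perimeter = 2·8·5.000·sin(180°/8) = 30.61 mm); Taking the first minus the rest: the first operand is absent here, so nothing remains; the 22.5×26 cube at (6.5, 8.5) contributes its full rectangle (perimeter 97.00 mm); Taking the union: only the 22.5×26 cube at (6.5, 8.5) is present, so the union is just that shape — boundary = 97.00 mm. So its perimeter = 97.00 mm. Layer 26 is larger (97.00 vs 36.74 mm).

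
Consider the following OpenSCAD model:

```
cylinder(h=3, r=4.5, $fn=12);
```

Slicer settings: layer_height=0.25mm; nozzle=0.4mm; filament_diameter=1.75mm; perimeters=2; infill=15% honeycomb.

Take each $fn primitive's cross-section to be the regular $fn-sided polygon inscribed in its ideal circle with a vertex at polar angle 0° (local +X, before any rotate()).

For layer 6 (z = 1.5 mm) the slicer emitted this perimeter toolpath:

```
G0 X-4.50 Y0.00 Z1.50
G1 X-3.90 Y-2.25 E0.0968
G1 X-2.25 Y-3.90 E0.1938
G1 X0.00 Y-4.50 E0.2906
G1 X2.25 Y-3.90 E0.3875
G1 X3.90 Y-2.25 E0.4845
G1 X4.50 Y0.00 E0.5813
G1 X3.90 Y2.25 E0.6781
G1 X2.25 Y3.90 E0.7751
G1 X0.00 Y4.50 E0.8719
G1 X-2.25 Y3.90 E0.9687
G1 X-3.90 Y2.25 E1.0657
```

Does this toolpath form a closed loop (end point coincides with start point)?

Start point (G0): (-4.50, 0.00). End point (last G1): the path does not return to the start — open.

no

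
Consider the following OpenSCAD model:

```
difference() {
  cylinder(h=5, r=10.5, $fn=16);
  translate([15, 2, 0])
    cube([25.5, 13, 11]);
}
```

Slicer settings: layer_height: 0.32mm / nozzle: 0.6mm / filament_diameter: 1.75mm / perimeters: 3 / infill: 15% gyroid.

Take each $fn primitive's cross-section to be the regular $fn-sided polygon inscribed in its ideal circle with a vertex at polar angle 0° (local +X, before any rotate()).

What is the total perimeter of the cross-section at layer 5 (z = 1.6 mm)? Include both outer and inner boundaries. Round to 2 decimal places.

65.55 mm

At z = 1.6 mm: the r=10.5 cylinder gives a regular 16-gon of circumradius 10.5 (constant along its height) (perimeter = 2·16·10.500·sin(180°/16) = 65.55 mm); the cube at (15, 2) is present — its section is the full 25.5×13 rectangle (perimeter 77.00 mm); Taking the first minus the rest: starting from the r=10.5 cylinder, the 25.5×13 cube at (15, 2) misses the remaining region (no effect) — boundary = 65.55 mm. Overall, the cross-section is a single solid region. Total boundary length (outer) = 65.55 mm.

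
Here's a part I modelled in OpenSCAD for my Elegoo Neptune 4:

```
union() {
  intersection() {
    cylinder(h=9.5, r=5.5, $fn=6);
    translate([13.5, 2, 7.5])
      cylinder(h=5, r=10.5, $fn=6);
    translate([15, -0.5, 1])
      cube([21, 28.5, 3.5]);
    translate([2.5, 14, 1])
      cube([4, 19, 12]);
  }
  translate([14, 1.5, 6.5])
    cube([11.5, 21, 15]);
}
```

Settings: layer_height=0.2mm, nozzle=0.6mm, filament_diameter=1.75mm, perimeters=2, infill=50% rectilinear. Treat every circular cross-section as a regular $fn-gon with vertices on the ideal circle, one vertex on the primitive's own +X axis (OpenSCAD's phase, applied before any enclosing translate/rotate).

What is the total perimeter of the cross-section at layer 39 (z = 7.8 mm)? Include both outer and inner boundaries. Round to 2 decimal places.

At z = 7.8 mm: the r=5.5 cylinder gives a regular 6-gon of circumradius 5.5 (constant along its height) (perimeter = 2·6·5.500·sin(180°/6) = 33.00 mm); the r=10.5 cylinder at (13.5, 2) contributes a regular 6-gon of circumradius 10.5 (perimeter = 2·6·10.500·sin(180°/6) = 63.00 mm); the cube at (15, -0.5) does not reach this height (z outside [1, 4.5]); the cube at (2.5, 14) (footprint 4×19) is included at this height (perimeter 46.00 mm); Taking the intersection: at least one operand is absent at this height, so nothing remains; the 11.5×21 cube at (14, 1.5) contributes its full rectangle (perimeter 65.00 mm); Taking the union: only the 11.5×21 cube at (14, 1.5) is present, so the union is just that shape — boundary = 65.00 mm. Overall, the cross-section is a single solid region. Total boundary length (outer) = 65.00 mm.

65.00 mm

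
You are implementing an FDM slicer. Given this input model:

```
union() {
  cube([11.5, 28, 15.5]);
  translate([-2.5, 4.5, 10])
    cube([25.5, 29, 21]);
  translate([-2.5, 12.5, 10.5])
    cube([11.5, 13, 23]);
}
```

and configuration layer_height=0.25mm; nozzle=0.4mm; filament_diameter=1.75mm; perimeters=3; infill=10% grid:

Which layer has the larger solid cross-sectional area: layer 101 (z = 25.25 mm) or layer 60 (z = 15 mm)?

layer 60 (z = 15 mm)

Layer 101 (z = 25.25): the cube does not reach this height (z outside [0, 15.5]); the cube at (-2.5, 4.5) (footprint 25.5×29) is included at this height (area 739.50 mm²); the 11.5×13 cube at (-2.5, 12.5) contributes its full rectangle (area 149.50 mm²); Merging all regions: the 11.5×13 cube at (-2.5, 12.5) lies entirely inside the 25.5×29 cube at (-2.5, 4.5), so the union is just the 25.5×29 cube at (-2.5, 4.5) — area = 739.50 mm². So its area = 739.50 mm². Layer 60 (z = 15): the 11.5×28 cube contributes its full rectangle (area 322.00 mm²); the cube at (-2.5, 4.5) (footprint 25.5×29) is included at this height (area 739.50 mm²); the cube at (-2.5, 12.5) is present — its section is the full 11.5×13 rectangle (area 149.50 mm²); Merging all regions: the regions partially overlap — summed areas 1211.00 mm² minus the doubly-counted overlap 419.75 mm² gives 791.25 mm² — area = 791.25 mm². So its area = 791.25 mm². Layer 60 is larger (791.25 vs 739.50 mm²).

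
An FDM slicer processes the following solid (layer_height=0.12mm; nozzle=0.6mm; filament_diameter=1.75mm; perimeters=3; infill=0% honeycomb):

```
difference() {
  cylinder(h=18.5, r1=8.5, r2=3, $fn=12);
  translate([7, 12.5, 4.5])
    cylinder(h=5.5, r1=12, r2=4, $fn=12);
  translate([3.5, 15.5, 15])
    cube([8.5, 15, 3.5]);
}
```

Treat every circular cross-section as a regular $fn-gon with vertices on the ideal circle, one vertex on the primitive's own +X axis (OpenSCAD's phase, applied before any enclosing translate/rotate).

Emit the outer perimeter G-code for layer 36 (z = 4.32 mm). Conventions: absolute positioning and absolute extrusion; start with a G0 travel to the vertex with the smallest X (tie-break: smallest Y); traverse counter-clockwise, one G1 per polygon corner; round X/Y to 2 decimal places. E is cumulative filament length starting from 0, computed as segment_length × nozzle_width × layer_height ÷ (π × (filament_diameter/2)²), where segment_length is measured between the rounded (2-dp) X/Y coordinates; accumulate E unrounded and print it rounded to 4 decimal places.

At z = 4.32 mm: the cone (r1=8.5→r2=3) has section circumradius 7.216 here — a regular 12-gon; the cone at (7, 12.5) is not intersected at this z (z outside [4.5, 10]); the cube at (3.5, 15.5) is absent (z outside [15, 18.5]); After the difference (first − rest): none of the subtracted shapes is present at this height, so the cone is unchanged — 1 connected region. The outline is a single polygon with 12 vertices. Extrusion per mm of travel: 0.6 × 0.12 / (π × 0.875²) = 0.029934. Accumulating E over each segment gives final E = 1.3422.

G0 X-7.22 Y0.00 Z4.32
G1 X-6.25 Y-3.61 E0.1119
G1 X-3.61 Y-6.25 E0.2237
G1 X0.00 Y-7.22 E0.3356
G1 X3.61 Y-6.25 E0.4474
G1 X6.25 Y-3.61 E0.5592
G1 X7.22 Y0.00 E0.6711
G1 X6.25 Y3.61 E0.7830
G1 X3.61 Y6.25 E0.8948
G1 X0.00 Y7.22 E1.0067
G1 X-3.61 Y6.25 E1.1185
G1 X-6.25 Y3.61 E1.2303
G1 X-7.22 Y0.00 E1.3422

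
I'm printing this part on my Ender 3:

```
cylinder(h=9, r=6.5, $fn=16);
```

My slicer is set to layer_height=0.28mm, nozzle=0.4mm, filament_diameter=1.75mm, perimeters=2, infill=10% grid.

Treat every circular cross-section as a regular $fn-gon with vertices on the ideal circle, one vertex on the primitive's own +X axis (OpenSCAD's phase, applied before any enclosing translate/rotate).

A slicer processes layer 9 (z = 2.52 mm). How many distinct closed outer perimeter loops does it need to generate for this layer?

At z = 2.52 mm: the cylinder: section is a regular 16-gon, circumradius r=6.5. The result has 1 disconnected region.

1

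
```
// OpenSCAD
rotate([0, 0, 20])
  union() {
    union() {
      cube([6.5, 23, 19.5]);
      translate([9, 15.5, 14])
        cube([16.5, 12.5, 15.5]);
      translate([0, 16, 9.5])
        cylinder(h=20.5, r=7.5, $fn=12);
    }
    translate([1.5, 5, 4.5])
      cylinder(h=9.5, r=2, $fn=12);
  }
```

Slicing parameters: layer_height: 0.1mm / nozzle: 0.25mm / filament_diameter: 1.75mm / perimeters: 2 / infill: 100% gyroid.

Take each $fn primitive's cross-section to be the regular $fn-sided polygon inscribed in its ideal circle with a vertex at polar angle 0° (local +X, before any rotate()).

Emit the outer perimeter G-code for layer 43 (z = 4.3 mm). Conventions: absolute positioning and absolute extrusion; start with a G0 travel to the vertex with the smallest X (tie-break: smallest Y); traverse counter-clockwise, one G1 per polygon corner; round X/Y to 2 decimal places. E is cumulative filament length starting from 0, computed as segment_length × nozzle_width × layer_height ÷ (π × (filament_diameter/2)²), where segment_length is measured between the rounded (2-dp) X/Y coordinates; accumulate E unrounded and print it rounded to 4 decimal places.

G0 X-7.87 Y21.61 Z4.30
G1 X0.00 Y0.00 E0.2390
G1 X6.11 Y2.22 E0.3066
G1 X-1.76 Y23.84 E0.5457
G1 X-7.87 Y21.61 E0.6134

At z = 4.3 mm: the cube is present — its section is the full 6.5×23 rectangle; the cube at (9, 15.5) is absent (z outside [14, 29.5]); the cylinder at (0, 16) is not intersected at this z (z outside [9.5, 30]); Taking the union: only the 6.5×23 cube is present, so the union is just that shape — 1 connected region; the cylinder at (1.5, 5) does not reach this height (z outside [4.5, 14]); Combining (union): only that combined region is present, so the union is just that shape — 1 connected region; (whole slice rotated 20° about Z — lengths, areas and connectivity unchanged). The outline is a single polygon with 4 vertices. Extrusion per mm of travel: 0.25 × 0.1 / (π × 0.875²) = 0.010394. Accumulating E over each segment gives final E = 0.6134.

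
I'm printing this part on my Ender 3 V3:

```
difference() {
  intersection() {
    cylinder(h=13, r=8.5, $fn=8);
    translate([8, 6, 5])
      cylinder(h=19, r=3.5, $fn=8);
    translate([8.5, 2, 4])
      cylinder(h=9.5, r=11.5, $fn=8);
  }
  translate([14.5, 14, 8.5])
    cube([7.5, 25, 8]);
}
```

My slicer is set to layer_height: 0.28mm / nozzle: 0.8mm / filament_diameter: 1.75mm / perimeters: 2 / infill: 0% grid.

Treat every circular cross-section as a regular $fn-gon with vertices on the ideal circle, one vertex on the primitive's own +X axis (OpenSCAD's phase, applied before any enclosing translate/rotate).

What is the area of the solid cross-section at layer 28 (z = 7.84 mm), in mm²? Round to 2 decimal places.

At z = 7.84 mm: the r=8.5 cylinder contributes a regular 8-gon of circumradius 8.5 (area = (8/2)·8.500²·sin(360°/8) = 204.35 mm²); the r=3.5 cylinder at (8, 6) contributes a regular 8-gon of circumradius 3.5 (area = (8/2)·3.500²·sin(360°/8) = 34.65 mm²); the r=11.5 cylinder at (8.5, 2) gives a regular 8-gon of circumradius 11.5 (constant along its height) (area = (8/2)·11.500²·sin(360°/8) = 374.06 mm²); Keeping only the common overlap: the r=3.5 cylinder at (8, 6) partially overlaps the r=8.5 cylinder; clipping to the common part keeps 4.74 mm²; the running intersection lies inside the r=11.5 cylinder at (8.5, 2), so it is kept whole — area = 4.74 mm²; the cube at (14.5, 14) is not intersected at this z (z outside [8.5, 16.5]); Taking the first minus the rest: none of the subtracted shapes is present at this height, so that combined region is unchanged — area = 4.74 mm². Overall, the cross-section is a single solid region. Net area = 4.74 mm².

4.74 mm²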